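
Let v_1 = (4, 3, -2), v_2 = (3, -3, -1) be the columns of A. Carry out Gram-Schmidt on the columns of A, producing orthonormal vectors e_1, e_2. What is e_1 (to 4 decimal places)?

e_1 = (0.7428, 0.5571, -0.3714)

e_1 = v_1/‖v_1‖ = (4, 3, -2)/5.3852 = (0.7428, 0.5571, -0.3714).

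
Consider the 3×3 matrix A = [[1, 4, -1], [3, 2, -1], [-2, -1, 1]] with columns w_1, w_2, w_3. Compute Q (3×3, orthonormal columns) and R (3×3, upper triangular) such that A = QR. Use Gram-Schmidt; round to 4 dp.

q_1 = w_1/‖w_1‖ = (1, 3, -2)/3.7417 = (0.2673, 0.8018, -0.5345).
r_{12} = q_1·w_2 = 3.2071.
u_2 = w_2 − 3.2071·q_1 = (3.1429, -0.5714, 0.7143).
‖u_2‖ = 3.2733, so q_2 = (0.9602, -0.1746, 0.2182).
r_{13} = q_1·w_3 = -1.6036; r_{23} = q_2·w_3 = -0.5674.
u_3 = w_3 + 1.6036·q_1 + 0.5674·q_2 = (-0.0267, 0.1867, 0.2667).
‖u_3‖ = 0.3266, so q_3 = (-0.0816, 0.5715, 0.8165).

Q = [[0.2673, 0.9602, -0.0816], [0.8018, -0.1746, 0.5715], [-0.5345, 0.2182, 0.8165]], R = [[3.7417, 3.2071, -1.6036], [0.0000, 3.2733, -0.5674], [0.0000, 0.0000, 0.3266]]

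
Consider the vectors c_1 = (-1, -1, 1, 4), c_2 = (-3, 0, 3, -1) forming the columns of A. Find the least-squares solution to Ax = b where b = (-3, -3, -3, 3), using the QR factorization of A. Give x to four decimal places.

x = (0.8151, -0.2437)

c_1 = (-1, -1, 1, 4); ‖c_1‖ = 4.3589, so q_1 = (-0.2294, -0.2294, 0.2294, 0.9177).
q_1·c_2 = (-0.2294)·(-3) + (-0.2294)·0 + 0.2294·3 + 0.9177·(-1) = 0.4588.
u_2 = c_2 − 0.4588·q_1 = (-2.8947, 0.1053, 2.8947, -1.4211).
‖u_2‖ = 4.3347, so q_2 = (-0.6678, 0.0243, 0.6678, -0.3278).
Qᵀb = (3.4412, -1.0564).
Back-substitute: x_2 = -1.0564/4.3347 = -0.2437.
x_1 = (3.4412 − 0.4588·(-0.2437))/4.3589 = 0.8151.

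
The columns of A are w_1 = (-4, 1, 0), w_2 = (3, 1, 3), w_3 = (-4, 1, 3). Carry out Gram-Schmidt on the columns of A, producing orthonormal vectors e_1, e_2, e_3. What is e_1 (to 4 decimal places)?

e_1 = (-0.9701, 0.2425, 0.0000)

w_1 = (-4, 1, 0); ‖w_1‖ = 4.1231, so e_1 = (-0.9701, 0.2425, 0.0000).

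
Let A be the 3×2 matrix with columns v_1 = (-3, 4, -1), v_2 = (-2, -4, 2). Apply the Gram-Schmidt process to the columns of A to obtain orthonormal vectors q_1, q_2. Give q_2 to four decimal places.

v_1 = (-3, 4, -1); ‖v_1‖ = 5.0990, so q_1 = (-0.5883, 0.7845, -0.1961).
q_1·v_2 = (-0.5883)·(-2) + 0.7845·(-4) + (-0.1961)·2 = -2.3534.
u_2 = v_2 + 2.3534·q_1 = (-3.3846, -2.1538, 1.5385).
‖u_2‖ = 4.2967, so q_2 = (-0.7877, -0.5013, 0.3581).

q_2 = (-0.7877, -0.5013, 0.3581)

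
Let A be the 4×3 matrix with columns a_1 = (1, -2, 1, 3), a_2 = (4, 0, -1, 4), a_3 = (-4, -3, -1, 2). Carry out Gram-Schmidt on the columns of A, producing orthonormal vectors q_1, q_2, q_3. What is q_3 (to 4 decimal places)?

a_1 = (1, -2, 1, 3); ‖a_1‖ = 3.8730, so q_1 = (0.2582, -0.5164, 0.2582, 0.7746).
q_1·a_2 = 0.2582·4 + (-0.5164)·0 + 0.2582·(-1) + 0.7746·4 = 3.8730.
u_2 = a_2 − 3.8730·q_1 = (3.0000, 2.0000, -2.0000, 1.0000).
‖u_2‖ = 4.2426, so q_2 = (0.7071, 0.4714, -0.4714, 0.2357).
q_1·a_3 = 0.2582·(-4) + (-0.5164)·(-3) + 0.2582·(-1) + 0.7746·2 = 1.8074; q_2·a_3 = 0.7071·(-4) + 0.4714·(-3) + (-0.4714)·(-1) + 0.2357·2 = -3.2998.
u_3 = a_3 − 1.8074·q_1 + 3.2998·q_2 = (-2.1333, -0.5111, -3.0222, 1.3778).
‖u_3‖ = 3.9805, so q_3 = (-0.5359, -0.1284, -0.7593, 0.3461).

q_3 = (-0.5359, -0.1284, -0.7593, 0.3461)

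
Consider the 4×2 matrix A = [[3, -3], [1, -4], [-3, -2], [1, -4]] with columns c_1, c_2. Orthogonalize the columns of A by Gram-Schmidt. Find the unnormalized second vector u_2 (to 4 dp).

c_1 = (3, 1, -3, 1); ‖c_1‖ = 4.4721, so q_1 = (0.6708, 0.2236, -0.6708, 0.2236).
q_1·c_2 = 0.6708·(-3) + 0.2236·(-4) + (-0.6708)·(-2) + 0.2236·(-4) = -2.4597.
u_2 = c_2 + 2.4597·q_1 = (-1.3500, -3.4500, -3.6500, -3.4500).

u_2 = (-1.3500, -3.4500, -3.6500, -3.4500)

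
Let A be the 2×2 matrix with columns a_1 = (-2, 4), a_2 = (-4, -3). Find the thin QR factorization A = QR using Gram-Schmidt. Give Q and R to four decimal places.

a_1 = (-2, 4); ‖a_1‖ = 4.4721, so e_1 = (-0.4472, 0.8944).
e_1·a_2 = (-0.4472)·(-4) + 0.8944·(-3) = -0.8944.
u_2 = a_2 + 0.8944·e_1 = (-4.4000, -2.2000).
‖u_2‖ = 4.9193, so e_2 = (-0.8944, -0.4472).

Q = [[-0.4472, -0.8944], [0.8944, -0.4472]], R = [[4.4721, -0.8944], [0.0000, 4.9193]]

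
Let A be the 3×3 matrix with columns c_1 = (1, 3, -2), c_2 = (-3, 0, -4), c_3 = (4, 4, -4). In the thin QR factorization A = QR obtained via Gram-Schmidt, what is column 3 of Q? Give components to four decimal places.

c_1 = (1, 3, -2); ‖c_1‖ = 3.7417, so e_1 = (0.2673, 0.8018, -0.5345).
e_1·c_2 = 0.2673·(-3) + 0.8018·0 + (-0.5345)·(-4) = 1.3363.
u_2 = c_2 − 1.3363·e_1 = (-3.3571, -1.0714, -3.2857).
‖u_2‖ = 4.8181, so e_2 = (-0.6968, -0.2224, -0.6819).
e_1·c_3 = 0.2673·4 + 0.8018·4 + (-0.5345)·(-4) = 6.4143; e_2·c_3 = (-0.6968)·4 + (-0.2224)·4 + (-0.6819)·(-4) = -0.9488.
u_3 = c_3 − 6.4143·e_1 + 0.9488·e_2 = (1.6246, -1.3538, -1.2185).
‖u_3‖ = 2.4407, so e_3 = (0.6656, -0.5547, -0.4992).

e_3 = (0.6656, -0.5547, -0.4992)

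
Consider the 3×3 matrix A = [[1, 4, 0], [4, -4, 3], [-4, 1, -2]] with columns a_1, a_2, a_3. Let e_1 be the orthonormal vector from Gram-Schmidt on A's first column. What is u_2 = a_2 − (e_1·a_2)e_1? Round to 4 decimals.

u_2 = (4.4848, -2.0606, -0.9394)

a_1 = (1, 4, -4); ‖a_1‖ = 5.7446, so e_1 = (0.1741, 0.6963, -0.6963).
e_1·a_2 = 0.1741·4 + 0.6963·(-4) + (-0.6963)·1 = -2.7852.
u_2 = a_2 + 2.7852·e_1 = (4.4848, -2.0606, -0.9394).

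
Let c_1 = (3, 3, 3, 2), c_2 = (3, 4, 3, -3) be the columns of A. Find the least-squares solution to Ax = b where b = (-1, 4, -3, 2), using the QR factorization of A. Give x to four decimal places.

x = (0.2906, -0.2087)

c_1 = (3, 3, 3, 2); ‖c_1‖ = 5.5678, so e_1 = (0.5388, 0.5388, 0.5388, 0.3592).
e_1·c_2 = 0.5388·3 + 0.5388·4 + 0.5388·3 + 0.3592·(-3) = 4.3105.
u_2 = c_2 − 4.3105·e_1 = (0.6774, 1.6774, 0.6774, -4.5484).
‖u_2‖ = 4.9416, so e_2 = (0.1371, 0.3394, 0.1371, -0.9204).
Qᵀb = (0.7184, -1.0314).
Back-substitute: x_2 = -1.0314/4.9416 = -0.2087.
x_1 = (0.7184 − 4.3105·(-0.2087))/5.5678 = 0.2906.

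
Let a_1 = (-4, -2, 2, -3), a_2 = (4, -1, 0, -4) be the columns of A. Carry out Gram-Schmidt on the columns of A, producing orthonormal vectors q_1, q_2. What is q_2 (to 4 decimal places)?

q_2 = (0.6553, -0.1955, 0.0211, -0.7293)

a_1 = (-4, -2, 2, -3); ‖a_1‖ = 5.7446, so q_1 = (-0.6963, -0.3482, 0.3482, -0.5222).
q_1·a_2 = (-0.6963)·4 + (-0.3482)·(-1) + 0.3482·0 + (-0.5222)·(-4) = -0.3482.
u_2 = a_2 + 0.3482·q_1 = (3.7576, -1.1212, 0.1212, -4.1818).
‖u_2‖ = 5.7340, so q_2 = (0.6553, -0.1955, 0.0211, -0.7293).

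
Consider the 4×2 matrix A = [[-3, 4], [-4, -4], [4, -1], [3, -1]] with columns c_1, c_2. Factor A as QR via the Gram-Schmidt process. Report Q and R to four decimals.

Q = [[-0.4243, 0.6569], [-0.5657, -0.7291], [0.5657, -0.1307], [0.4243, -0.1410]], R = [[7.0711, -0.4243], [0.0000, 5.8155]]

c_1 = (-3, -4, 4, 3); ‖c_1‖ = 7.0711, so e_1 = (-0.4243, -0.5657, 0.5657, 0.4243).
e_1·c_2 = (-0.4243)·4 + (-0.5657)·(-4) + 0.5657·(-1) + 0.4243·(-1) = -0.4243.
u_2 = c_2 + 0.4243·e_1 = (3.8200, -4.2400, -0.7600, -0.8200).
‖u_2‖ = 5.8155, so e_2 = (0.6569, -0.7291, -0.1307, -0.1410).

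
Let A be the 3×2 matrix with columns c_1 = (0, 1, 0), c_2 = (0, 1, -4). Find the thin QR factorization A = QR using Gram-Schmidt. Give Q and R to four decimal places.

e_1 = c_1/‖c_1‖ = (0, 1, 0)/1.0000 = (0.0000, 1.0000, 0.0000).
r_{12} = e_1·c_2 = 1.0000.
u_2 = c_2 − 1.0000·e_1 = (0.0000, 0.0000, -4.0000).
‖u_2‖ = 4.0000, so e_2 = (0.0000, 0.0000, -1.0000).

Q = [[0.0000, 0.0000], [1.0000, 0.0000], [0.0000, -1.0000]], R = [[1.0000, 1.0000], [0.0000, 4.0000]]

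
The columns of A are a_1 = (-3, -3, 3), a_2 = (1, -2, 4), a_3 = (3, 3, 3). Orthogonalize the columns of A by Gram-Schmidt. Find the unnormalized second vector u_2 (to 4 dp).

u_2 = (2.6667, -0.3333, 2.3333)

a_1 = (-3, -3, 3); ‖a_1‖ = 5.1962, so q_1 = (-0.5774, -0.5774, 0.5774).
q_1·a_2 = (-0.5774)·1 + (-0.5774)·(-2) + 0.5774·4 = 2.8868.
u_2 = a_2 − 2.8868·q_1 = (2.6667, -0.3333, 2.3333).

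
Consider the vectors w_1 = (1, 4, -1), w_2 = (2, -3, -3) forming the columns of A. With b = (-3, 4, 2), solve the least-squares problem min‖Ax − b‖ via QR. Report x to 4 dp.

w_1 = (1, 4, -1); ‖w_1‖ = 4.2426, so q_1 = (0.2357, 0.9428, -0.2357).
q_1·w_2 = 0.2357·2 + 0.9428·(-3) + (-0.2357)·(-3) = -1.6499.
u_2 = w_2 + 1.6499·q_1 = (2.3889, -1.4444, -3.3889).
‖u_2‖ = 4.3906, so q_2 = (0.5441, -0.3290, -0.7718).
Qᵀb = (2.5927, -4.4919).
Back-substitute: x_2 = -4.4919/4.3906 = -1.0231.
x_1 = (2.5927 + 1.6499·(-1.0231))/4.2426 = 0.2133.

x = (0.2133, -1.0231)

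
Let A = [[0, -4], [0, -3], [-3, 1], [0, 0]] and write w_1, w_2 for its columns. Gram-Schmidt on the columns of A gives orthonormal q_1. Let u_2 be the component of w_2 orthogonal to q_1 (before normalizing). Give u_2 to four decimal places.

q_1 = w_1/‖w_1‖ = (0, 0, -3, 0)/3.0000 = (0.0000, 0.0000, -1.0000, 0.0000).
r_{12} = q_1·w_2 = -1.0000.
u_2 = w_2 + 1.0000·q_1 = (-4.0000, -3.0000, 0.0000, 0.0000).

u_2 = (-4.0000, -3.0000, 0.0000, 0.0000)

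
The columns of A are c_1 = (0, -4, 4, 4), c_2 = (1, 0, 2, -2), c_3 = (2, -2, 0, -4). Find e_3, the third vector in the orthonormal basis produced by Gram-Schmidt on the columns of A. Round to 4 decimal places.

c_1 = (0, -4, 4, 4); ‖c_1‖ = 6.9282, so e_1 = (0.0000, -0.5774, 0.5774, 0.5774).
e_1·c_2 = 0.0000·1 + (-0.5774)·0 + 0.5774·2 + 0.5774·(-2) = 0.0000.
u_2 = c_2 + 0.0000·e_1 = (1.0000, 0.0000, 2.0000, -2.0000).
‖u_2‖ = 3.0000, so e_2 = (0.3333, 0.0000, 0.6667, -0.6667).
e_1·c_3 = 0.0000·2 + (-0.5774)·(-2) + 0.5774·0 + 0.5774·(-4) = -1.1547; e_2·c_3 = 0.3333·2 + 0.0000·(-2) + 0.6667·0 + (-0.6667)·(-4) = 3.3333.
u_3 = c_3 + 1.1547·e_1 − 3.3333·e_2 = (0.8889, -2.6667, -1.5556, -1.1111).
‖u_3‖ = 3.3993, so e_3 = (0.2615, -0.7845, -0.4576, -0.3269).

e_3 = (0.2615, -0.7845, -0.4576, -0.3269)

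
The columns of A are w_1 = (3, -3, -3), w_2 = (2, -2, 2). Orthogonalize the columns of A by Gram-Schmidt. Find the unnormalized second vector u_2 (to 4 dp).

u_2 = (1.3333, -1.3333, 2.6667)

w_1 = (3, -3, -3); ‖w_1‖ = 5.1962, so e_1 = (0.5774, -0.5774, -0.5774).
e_1·w_2 = 0.5774·2 + (-0.5774)·(-2) + (-0.5774)·2 = 1.1547.
u_2 = w_2 − 1.1547·e_1 = (1.3333, -1.3333, 2.6667).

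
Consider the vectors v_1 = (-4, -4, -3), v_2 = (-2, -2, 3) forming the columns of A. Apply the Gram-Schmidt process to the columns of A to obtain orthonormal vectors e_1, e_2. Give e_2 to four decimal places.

v_1 = (-4, -4, -3); ‖v_1‖ = 6.4031, so e_1 = (-0.6247, -0.6247, -0.4685).
e_1·v_2 = (-0.6247)·(-2) + (-0.6247)·(-2) + (-0.4685)·3 = 1.0932.
u_2 = v_2 − 1.0932·e_1 = (-1.3171, -1.3171, 3.5122).
‖u_2‖ = 3.9755, so e_2 = (-0.3313, -0.3313, 0.8835).

e_2 = (-0.3313, -0.3313, 0.8835)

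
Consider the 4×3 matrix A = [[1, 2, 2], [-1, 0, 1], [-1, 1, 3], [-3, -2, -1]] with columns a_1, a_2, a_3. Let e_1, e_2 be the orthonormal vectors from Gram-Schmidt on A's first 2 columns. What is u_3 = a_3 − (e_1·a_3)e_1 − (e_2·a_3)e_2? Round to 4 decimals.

u_3 = (-0.5085, 0.0847, 0.3729, -0.3220)

a_1 = (1, -1, -1, -3); ‖a_1‖ = 3.4641, so e_1 = (0.2887, -0.2887, -0.2887, -0.8660).
e_1·a_2 = 0.2887·2 + (-0.2887)·0 + (-0.2887)·1 + (-0.8660)·(-2) = 2.0207.
u_2 = a_2 − 2.0207·e_1 = (1.4167, 0.5833, 1.5833, -0.2500).
‖u_2‖ = 2.2174, so e_2 = (0.6389, 0.2631, 0.7141, -0.1127).
e_1·a_3 = 0.2887·2 + (-0.2887)·1 + (-0.2887)·3 + (-0.8660)·(-1) = 0.2887; e_2·a_3 = 0.6389·2 + 0.2631·1 + 0.7141·3 + (-0.1127)·(-1) = 3.7958.
u_3 = a_3 − 0.2887·e_1 − 3.7958·e_2 = (-0.5085, 0.0847, 0.3729, -0.3220).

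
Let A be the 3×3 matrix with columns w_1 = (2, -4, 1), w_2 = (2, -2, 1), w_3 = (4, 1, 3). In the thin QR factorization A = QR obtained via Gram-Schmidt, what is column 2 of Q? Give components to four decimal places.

w_1 = (2, -4, 1); ‖w_1‖ = 4.5826, so e_1 = (0.4364, -0.8729, 0.2182).
e_1·w_2 = 0.4364·2 + (-0.8729)·(-2) + 0.2182·1 = 2.8368.
u_2 = w_2 − 2.8368·e_1 = (0.7619, 0.4762, 0.3810).
‖u_2‖ = 0.9759, so e_2 = (0.7807, 0.4880, 0.3904).

e_2 = (0.7807, 0.4880, 0.3904)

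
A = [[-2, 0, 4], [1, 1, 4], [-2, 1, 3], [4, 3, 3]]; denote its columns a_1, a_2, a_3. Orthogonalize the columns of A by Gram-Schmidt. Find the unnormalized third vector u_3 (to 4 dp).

q_1 = a_1/‖a_1‖ = (-2, 1, -2, 4)/5.0000 = (-0.4000, 0.2000, -0.4000, 0.8000).
r_{12} = q_1·a_2 = 2.2000.
u_2 = a_2 − 2.2000·q_1 = (0.8800, 0.5600, 1.8800, 1.2400).
‖u_2‖ = 2.4819, so q_2 = (0.3546, 0.2256, 0.7575, 0.4996).
r_{13} = q_1·a_3 = 0.4000; r_{23} = q_2·a_3 = 6.0920.
u_3 = a_3 − 0.4000·q_1 − 6.0920·q_2 = (2.0000, 2.5455, -1.4545, -0.3636).

u_3 = (2.0000, 2.5455, -1.4545, -0.3636)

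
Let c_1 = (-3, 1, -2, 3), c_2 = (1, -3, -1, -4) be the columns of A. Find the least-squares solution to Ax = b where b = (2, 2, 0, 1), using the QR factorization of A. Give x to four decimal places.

e_1 = c_1/‖c_1‖ = (-3, 1, -2, 3)/4.7958 = (-0.6255, 0.2085, -0.4170, 0.6255).
r_{12} = e_1·c_2 = -3.3362.
u_2 = c_2 + 3.3362·e_1 = (-1.0870, -2.3043, -2.3913, -1.9130).
‖u_2‖ = 3.9837, so e_2 = (-0.2729, -0.5784, -0.6003, -0.4802).
Qᵀb = (-0.2085, -2.1828).
Back-substitute: x_2 = -2.1828/3.9837 = -0.5479.
x_1 = (-0.2085 + 3.3362·(-0.5479))/4.7958 = -0.4247.

x = (-0.4247, -0.5479)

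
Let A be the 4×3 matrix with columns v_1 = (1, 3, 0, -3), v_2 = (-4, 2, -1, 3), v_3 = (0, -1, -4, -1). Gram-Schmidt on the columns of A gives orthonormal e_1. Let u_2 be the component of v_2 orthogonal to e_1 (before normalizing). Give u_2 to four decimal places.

u_2 = (-3.6316, 3.1053, -1.0000, 1.8947)

v_1 = (1, 3, 0, -3); ‖v_1‖ = 4.3589, so e_1 = (0.2294, 0.6882, 0.0000, -0.6882).
e_1·v_2 = 0.2294·(-4) + 0.6882·2 + 0.0000·(-1) + (-0.6882)·3 = -1.6059.
u_2 = v_2 + 1.6059·e_1 = (-3.6316, 3.1053, -1.0000, 1.8947).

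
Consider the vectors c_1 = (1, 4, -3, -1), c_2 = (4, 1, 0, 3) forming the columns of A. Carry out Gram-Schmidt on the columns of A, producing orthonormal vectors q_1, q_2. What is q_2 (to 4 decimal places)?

q_1 = c_1/‖c_1‖ = (1, 4, -3, -1)/5.1962 = (0.1925, 0.7698, -0.5774, -0.1925).
r_{12} = q_1·c_2 = 0.9623.
u_2 = c_2 − 0.9623·q_1 = (3.8148, 0.2593, 0.5556, 3.1852).
‖u_2‖ = 5.0074, so q_2 = (0.7618, 0.0518, 0.1109, 0.6361).

q_2 = (0.7618, 0.0518, 0.1109, 0.6361)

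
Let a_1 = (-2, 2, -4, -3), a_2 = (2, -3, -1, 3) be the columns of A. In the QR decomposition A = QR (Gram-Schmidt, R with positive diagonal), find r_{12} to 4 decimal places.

e_1 = a_1/‖a_1‖ = (-2, 2, -4, -3)/5.7446 = (-0.3482, 0.3482, -0.6963, -0.5222).
r_{12} = e_1·a_2 = -2.6112.

r_{12} = -2.6112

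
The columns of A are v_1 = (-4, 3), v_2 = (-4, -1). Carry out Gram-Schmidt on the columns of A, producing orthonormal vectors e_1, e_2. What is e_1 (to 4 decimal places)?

e_1 = v_1/‖v_1‖ = (-4, 3)/5.0000 = (-0.8000, 0.6000).

e_1 = (-0.8000, 0.6000)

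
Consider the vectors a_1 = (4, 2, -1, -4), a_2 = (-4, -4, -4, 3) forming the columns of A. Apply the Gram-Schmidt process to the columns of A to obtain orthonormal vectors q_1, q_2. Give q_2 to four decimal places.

q_2 = (-0.0998, -0.4192, -0.8984, -0.0848)

q_1 = a_1/‖a_1‖ = (4, 2, -1, -4)/6.0828 = (0.6576, 0.3288, -0.1644, -0.6576).
r_{12} = q_1·a_2 = -5.2608.
u_2 = a_2 + 5.2608·q_1 = (-0.5405, -2.2703, -4.8649, -0.4595).
‖u_2‖ = 5.4152, so q_2 = (-0.0998, -0.4192, -0.8984, -0.0848).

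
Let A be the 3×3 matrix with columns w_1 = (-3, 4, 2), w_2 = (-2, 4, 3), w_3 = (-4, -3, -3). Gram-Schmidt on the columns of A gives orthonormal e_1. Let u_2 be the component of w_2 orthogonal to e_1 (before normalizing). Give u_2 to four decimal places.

u_2 = (0.8966, 0.1379, 1.0690)

w_1 = (-3, 4, 2); ‖w_1‖ = 5.3852, so e_1 = (-0.5571, 0.7428, 0.3714).
e_1·w_2 = (-0.5571)·(-2) + 0.7428·4 + 0.3714·3 = 5.1995.
u_2 = w_2 − 5.1995·e_1 = (0.8966, 0.1379, 1.0690).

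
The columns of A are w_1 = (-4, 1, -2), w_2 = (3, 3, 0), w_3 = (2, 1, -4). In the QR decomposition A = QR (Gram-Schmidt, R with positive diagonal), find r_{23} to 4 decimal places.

r_{23} = 2.5071

w_1 = (-4, 1, -2); ‖w_1‖ = 4.5826, so e_1 = (-0.8729, 0.2182, -0.4364).
e_1·w_2 = (-0.8729)·3 + 0.2182·3 + (-0.4364)·0 = -1.9640.
u_2 = w_2 + 1.9640·e_1 = (1.2857, 3.4286, -0.8571).
‖u_2‖ = 3.7607, so e_2 = (0.3419, 0.9117, -0.2279).
r_{23} = e_2·w_3 = 2.5071.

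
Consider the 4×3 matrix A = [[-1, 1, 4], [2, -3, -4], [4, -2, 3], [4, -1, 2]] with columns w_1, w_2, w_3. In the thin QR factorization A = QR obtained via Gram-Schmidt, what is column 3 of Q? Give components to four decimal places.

q_1 = w_1/‖w_1‖ = (-1, 2, 4, 4)/6.0828 = (-0.1644, 0.3288, 0.6576, 0.6576).
r_{12} = q_1·w_2 = -3.1236.
u_2 = w_2 + 3.1236·q_1 = (0.4865, -1.9730, 0.0541, 1.0541).
‖u_2‖ = 2.2898, so q_2 = (0.2125, -0.8616, 0.0236, 0.4603).
r_{13} = q_1·w_3 = 1.3152; r_{23} = q_2·w_3 = 5.2878.
u_3 = w_3 − 1.3152·q_1 − 5.2878·q_2 = (3.0928, 0.1237, 2.0103, -1.2990).
‖u_3‖ = 3.9127, so q_3 = (0.7904, 0.0316, 0.5138, -0.3320).

q_3 = (0.7904, 0.0316, 0.5138, -0.3320)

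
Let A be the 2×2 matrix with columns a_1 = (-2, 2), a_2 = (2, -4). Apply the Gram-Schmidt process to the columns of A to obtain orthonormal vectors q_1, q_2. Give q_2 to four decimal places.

q_1 = a_1/‖a_1‖ = (-2, 2)/2.8284 = (-0.7071, 0.7071).
r_{12} = q_1·a_2 = -4.2426.
u_2 = a_2 + 4.2426·q_1 = (-1.0000, -1.0000).
‖u_2‖ = 1.4142, so q_2 = (-0.7071, -0.7071).

q_2 = (-0.7071, -0.7071)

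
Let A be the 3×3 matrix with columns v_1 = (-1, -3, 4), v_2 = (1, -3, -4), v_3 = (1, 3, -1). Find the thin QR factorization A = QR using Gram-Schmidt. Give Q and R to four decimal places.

v_1 = (-1, -3, 4); ‖v_1‖ = 5.0990, so q_1 = (-0.1961, -0.5883, 0.7845).
q_1·v_2 = (-0.1961)·1 + (-0.5883)·(-3) + 0.7845·(-4) = -1.5689.
u_2 = v_2 + 1.5689·q_1 = (0.6923, -3.9231, -2.7692).
‖u_2‖ = 4.8516, so q_2 = (0.1427, -0.8086, -0.5708).
q_1·v_3 = (-0.1961)·1 + (-0.5883)·3 + 0.7845·(-1) = -2.7456; q_2·v_3 = 0.1427·1 + (-0.8086)·3 + (-0.5708)·(-1) = -1.7123.
u_3 = v_3 + 2.7456·q_1 + 1.7123·q_2 = (0.7059, 0.0000, 0.1765).
‖u_3‖ = 0.7276, so q_3 = (0.9701, 0.0000, 0.2425).

Q = [[-0.1961, 0.1427, 0.9701], [-0.5883, -0.8086, 0.0000], [0.7845, -0.5708, 0.2425]], R = [[5.0990, -1.5689, -2.7456], [0.0000, 4.8516, -1.7123], [0.0000, 0.0000, 0.7276]]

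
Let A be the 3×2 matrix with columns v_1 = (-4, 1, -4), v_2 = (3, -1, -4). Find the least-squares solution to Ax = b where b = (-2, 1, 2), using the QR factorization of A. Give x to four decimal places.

v_1 = (-4, 1, -4); ‖v_1‖ = 5.7446, so e_1 = (-0.6963, 0.1741, -0.6963).
e_1·v_2 = (-0.6963)·3 + 0.1741·(-1) + (-0.6963)·(-4) = 0.5222.
u_2 = v_2 − 0.5222·e_1 = (3.3636, -1.0909, -3.6364).
‖u_2‖ = 5.0722, so e_2 = (0.6632, -0.2151, -0.7169).
Qᵀb = (0.1741, -2.9752).
Back-substitute: x_2 = -2.9752/5.0722 = -0.5866.
x_1 = (0.1741 − 0.5222·(-0.5866))/5.7446 = 0.0836.

x = (0.0836, -0.5866)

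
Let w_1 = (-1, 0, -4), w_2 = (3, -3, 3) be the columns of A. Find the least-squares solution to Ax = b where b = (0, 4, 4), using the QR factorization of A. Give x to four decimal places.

e_1 = w_1/‖w_1‖ = (-1, 0, -4)/4.1231 = (-0.2425, 0.0000, -0.9701).
r_{12} = e_1·w_2 = -3.6380.
u_2 = w_2 + 3.6380·e_1 = (2.1176, -3.0000, -0.5294).
‖u_2‖ = 3.7101, so e_2 = (0.5708, -0.8086, -0.1427).
Qᵀb = (-3.8806, -3.8052).
Back-substitute: x_2 = -3.8052/3.7101 = -1.0256.
x_1 = (-3.8806 + 3.6380·(-1.0256))/4.1231 = -1.8462.

x = (-1.8462, -1.0256)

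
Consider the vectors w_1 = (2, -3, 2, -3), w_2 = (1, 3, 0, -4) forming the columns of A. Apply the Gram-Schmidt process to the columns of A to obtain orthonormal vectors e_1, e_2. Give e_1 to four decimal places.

w_1 = (2, -3, 2, -3); ‖w_1‖ = 5.0990, so e_1 = (0.3922, -0.5883, 0.3922, -0.5883).

e_1 = (0.3922, -0.5883, 0.3922, -0.5883)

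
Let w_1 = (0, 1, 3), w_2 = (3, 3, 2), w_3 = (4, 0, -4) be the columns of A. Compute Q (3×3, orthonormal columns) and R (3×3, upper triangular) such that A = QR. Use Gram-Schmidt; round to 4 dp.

w_1 = (0, 1, 3); ‖w_1‖ = 3.1623, so q_1 = (0.0000, 0.3162, 0.9487).
q_1·w_2 = 0.0000·3 + 0.3162·3 + 0.9487·2 = 2.8460.
u_2 = w_2 − 2.8460·q_1 = (3.0000, 2.1000, -0.7000).
‖u_2‖ = 3.7283, so q_2 = (0.8047, 0.5633, -0.1878).
q_1·w_3 = 0.0000·4 + 0.3162·0 + 0.9487·(-4) = -3.7947; q_2·w_3 = 0.8047·4 + 0.5633·0 + (-0.1878)·(-4) = 3.9697.
u_3 = w_3 + 3.7947·q_1 − 3.9697·q_2 = (0.8058, -1.0360, 0.3453).
‖u_3‖ = 1.3571, so q_3 = (0.5937, -0.7634, 0.2545).

Q = [[0.0000, 0.8047, 0.5937], [0.3162, 0.5633, -0.7634], [0.9487, -0.1878, 0.2545]], R = [[3.1623, 2.8460, -3.7947], [0.0000, 3.7283, 3.9697], [0.0000, 0.0000, 1.3571]]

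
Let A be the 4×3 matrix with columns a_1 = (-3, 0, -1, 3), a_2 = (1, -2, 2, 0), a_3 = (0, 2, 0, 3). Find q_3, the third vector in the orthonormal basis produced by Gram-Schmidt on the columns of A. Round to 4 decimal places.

q_3 = (0.5060, 0.5439, 0.2908, 0.6030)

q_1 = a_1/‖a_1‖ = (-3, 0, -1, 3)/4.3589 = (-0.6882, 0.0000, -0.2294, 0.6882).
r_{12} = q_1·a_2 = -1.1471.
u_2 = a_2 + 1.1471·q_1 = (0.2105, -2.0000, 1.7368, 0.7895).
‖u_2‖ = 2.7720, so q_2 = (0.0759, -0.7215, 0.6266, 0.2848).
r_{13} = q_1·a_3 = 2.0647; r_{23} = q_2·a_3 = -0.5886.
u_3 = a_3 − 2.0647·q_1 + 0.5886·q_2 = (1.4658, 1.5753, 0.8425, 1.7466).
‖u_3‖ = 2.8966, so q_3 = (0.5060, 0.5439, 0.2908, 0.6030).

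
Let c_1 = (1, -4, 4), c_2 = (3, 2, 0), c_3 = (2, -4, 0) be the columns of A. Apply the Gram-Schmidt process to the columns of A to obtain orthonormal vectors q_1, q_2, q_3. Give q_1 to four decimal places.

q_1 = c_1/‖c_1‖ = (1, -4, 4)/5.7446 = (0.1741, -0.6963, 0.6963).

q_1 = (0.1741, -0.6963, 0.6963)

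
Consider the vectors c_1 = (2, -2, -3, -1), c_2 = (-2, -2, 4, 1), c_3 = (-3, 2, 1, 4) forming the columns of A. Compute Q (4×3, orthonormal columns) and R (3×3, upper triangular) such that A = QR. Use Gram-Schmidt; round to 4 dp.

Q = [[0.4714, -0.1406, -0.3231], [-0.4714, -0.8718, -0.1061], [-0.7071, 0.4640, -0.4244], [-0.2357, 0.0703, 0.8392]], R = [[4.2426, -3.0641, -4.0069], [0.0000, 3.9511, -0.5765], [0.0000, 0.0000, 3.6895]]

c_1 = (2, -2, -3, -1); ‖c_1‖ = 4.2426, so q_1 = (0.4714, -0.4714, -0.7071, -0.2357).
q_1·c_2 = 0.4714·(-2) + (-0.4714)·(-2) + (-0.7071)·4 + (-0.2357)·1 = -3.0641.
u_2 = c_2 + 3.0641·q_1 = (-0.5556, -3.4444, 1.8333, 0.2778).
‖u_2‖ = 3.9511, so q_2 = (-0.1406, -0.8718, 0.4640, 0.0703).
q_1·c_3 = 0.4714·(-3) + (-0.4714)·2 + (-0.7071)·1 + (-0.2357)·4 = -4.0069; q_2·c_3 = (-0.1406)·(-3) + (-0.8718)·2 + 0.4640·1 + 0.0703·4 = -0.5765.
u_3 = c_3 + 4.0069·q_1 + 0.5765·q_2 = (-1.1922, -0.3915, -1.5658, 3.0961).
‖u_3‖ = 3.6895, so q_3 = (-0.3231, -0.1061, -0.4244, 0.8392).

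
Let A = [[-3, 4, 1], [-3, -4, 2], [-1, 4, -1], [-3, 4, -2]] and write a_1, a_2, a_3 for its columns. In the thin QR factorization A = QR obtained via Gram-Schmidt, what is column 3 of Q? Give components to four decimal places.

q_3 = (0.7071, 0.0000, 0.0000, -0.7071)

q_1 = a_1/‖a_1‖ = (-3, -3, -1, -3)/5.2915 = (-0.5669, -0.5669, -0.1890, -0.5669).
r_{12} = q_1·a_2 = -3.0237.
u_2 = a_2 + 3.0237·q_1 = (2.2857, -5.7143, 3.4286, 2.2857).
‖u_2‖ = 7.4066, so q_2 = (0.3086, -0.7715, 0.4629, 0.3086).
r_{13} = q_1·a_3 = -0.3780; r_{23} = q_2·a_3 = -2.3146.
u_3 = a_3 + 0.3780·q_1 + 2.3146·q_2 = (1.5000, 0.0000, 0.0000, -1.5000).
‖u_3‖ = 2.1213, so q_3 = (0.7071, 0.0000, 0.0000, -0.7071).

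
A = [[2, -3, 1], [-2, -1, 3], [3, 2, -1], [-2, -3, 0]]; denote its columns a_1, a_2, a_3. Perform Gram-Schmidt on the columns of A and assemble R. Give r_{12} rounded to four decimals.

r_{12} = 1.7457

a_1 = (2, -2, 3, -2); ‖a_1‖ = 4.5826, so q_1 = (0.4364, -0.4364, 0.6547, -0.4364).
r_{12} = q_1·a_2 = 1.7457.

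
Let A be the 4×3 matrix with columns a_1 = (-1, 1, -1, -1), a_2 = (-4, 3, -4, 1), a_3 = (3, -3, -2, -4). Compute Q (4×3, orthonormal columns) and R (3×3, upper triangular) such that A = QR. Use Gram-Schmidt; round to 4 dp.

q_1 = a_1/‖a_1‖ = (-1, 1, -1, -1)/2.0000 = (-0.5000, 0.5000, -0.5000, -0.5000).
r_{12} = q_1·a_2 = 5.0000.
u_2 = a_2 − 5.0000·q_1 = (-1.5000, 0.5000, -1.5000, 3.5000).
‖u_2‖ = 4.1231, so q_2 = (-0.3638, 0.1213, -0.3638, 0.8489).
r_{13} = q_1·a_3 = 0.0000; r_{23} = q_2·a_3 = -4.1231.
u_3 = a_3 + 0.0000·q_1 + 4.1231·q_2 = (1.5000, -2.5000, -3.5000, -0.5000).
‖u_3‖ = 4.5826, so q_3 = (0.3273, -0.5455, -0.7638, -0.1091).

Q = [[-0.5000, -0.3638, 0.3273], [0.5000, 0.1213, -0.5455], [-0.5000, -0.3638, -0.7638], [-0.5000, 0.8489, -0.1091]], R = [[2.0000, 5.0000, 0.0000], [0.0000, 4.1231, -4.1231], [0.0000, 0.0000, 4.5826]]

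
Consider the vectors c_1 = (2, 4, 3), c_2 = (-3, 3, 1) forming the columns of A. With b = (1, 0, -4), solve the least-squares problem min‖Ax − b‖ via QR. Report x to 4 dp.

c_1 = (2, 4, 3); ‖c_1‖ = 5.3852, so q_1 = (0.3714, 0.7428, 0.5571).
q_1·c_2 = 0.3714·(-3) + 0.7428·3 + 0.5571·1 = 1.6713.
u_2 = c_2 − 1.6713·q_1 = (-3.6207, 1.7586, 0.0690).
‖u_2‖ = 4.0258, so q_2 = (-0.8994, 0.4368, 0.0171).
Qᵀb = (-1.8570, -0.9679).
Back-substitute: x_2 = -0.9679/4.0258 = -0.2404.
x_1 = (-1.8570 − 1.6713·(-0.2404))/5.3852 = -0.2702.

x = (-0.2702, -0.2404)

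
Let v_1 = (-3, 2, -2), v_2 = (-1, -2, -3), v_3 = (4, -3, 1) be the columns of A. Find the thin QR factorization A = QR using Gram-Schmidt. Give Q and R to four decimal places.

e_1 = v_1/‖v_1‖ = (-3, 2, -2)/4.1231 = (-0.7276, 0.4851, -0.4851).
r_{12} = e_1·v_2 = 1.2127.
u_2 = v_2 − 1.2127·e_1 = (-0.1176, -2.5882, -2.4118).
‖u_2‖ = 3.5397, so e_2 = (-0.0332, -0.7312, -0.6813).
r_{13} = e_1·v_3 = -4.8507; r_{23} = e_2·v_3 = 1.3793.
u_3 = v_3 + 4.8507·e_1 − 1.3793·e_2 = (0.5164, 0.3615, -0.4131).
‖u_3‖ = 0.7537, so e_3 = (0.6852, 0.4796, -0.5482).

Q = [[-0.7276, -0.0332, 0.6852], [0.4851, -0.7312, 0.4796], [-0.4851, -0.6813, -0.5482]], R = [[4.1231, 1.2127, -4.8507], [0.0000, 3.5397, 1.3793], [0.0000, 0.0000, 0.7537]]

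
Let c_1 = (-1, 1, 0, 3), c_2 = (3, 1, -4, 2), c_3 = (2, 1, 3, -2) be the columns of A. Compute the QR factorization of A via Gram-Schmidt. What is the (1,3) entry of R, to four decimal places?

r_{13} = -2.1106

c_1 = (-1, 1, 0, 3); ‖c_1‖ = 3.3166, so e_1 = (-0.3015, 0.3015, 0.0000, 0.9045).
r_{13} = e_1·c_3 = -2.1106.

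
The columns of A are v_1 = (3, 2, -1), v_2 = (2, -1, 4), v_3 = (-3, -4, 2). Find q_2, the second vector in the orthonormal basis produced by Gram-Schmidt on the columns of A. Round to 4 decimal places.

q_2 = (0.4364, -0.2182, 0.8729)

q_1 = v_1/‖v_1‖ = (3, 2, -1)/3.7417 = (0.8018, 0.5345, -0.2673).
r_{12} = q_1·v_2 = 0.0000.
u_2 = v_2 + 0.0000·q_1 = (2.0000, -1.0000, 4.0000).
‖u_2‖ = 4.5826, so q_2 = (0.4364, -0.2182, 0.8729).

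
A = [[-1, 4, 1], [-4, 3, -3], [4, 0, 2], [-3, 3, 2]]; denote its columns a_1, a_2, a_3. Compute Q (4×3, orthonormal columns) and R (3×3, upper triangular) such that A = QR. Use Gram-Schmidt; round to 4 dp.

a_1 = (-1, -4, 4, -3); ‖a_1‖ = 6.4807, so q_1 = (-0.1543, -0.6172, 0.6172, -0.4629).
q_1·a_2 = (-0.1543)·4 + (-0.6172)·3 + 0.6172·0 + (-0.4629)·3 = -3.8576.
u_2 = a_2 + 3.8576·q_1 = (3.4048, 0.6190, 2.3810, 1.2143).
‖u_2‖ = 4.3725, so q_2 = (0.7787, 0.1416, 0.5445, 0.2777).
q_1·a_3 = (-0.1543)·1 + (-0.6172)·(-3) + 0.6172·2 + (-0.4629)·2 = 2.0059; q_2·a_3 = 0.7787·1 + 0.1416·(-3) + 0.5445·2 + 0.2777·2 = 1.9984.
u_3 = a_3 − 2.0059·q_1 − 1.9984·q_2 = (-0.2466, -2.0448, -0.3263, 2.3736).
‖u_3‖ = 3.1595, so q_3 = (-0.0780, -0.6472, -0.1033, 0.7513).

Q = [[-0.1543, 0.7787, -0.0780], [-0.6172, 0.1416, -0.6472], [0.6172, 0.5445, -0.1033], [-0.4629, 0.2777, 0.7513]], R = [[6.4807, -3.8576, 2.0059], [0.0000, 4.3725, 1.9984], [0.0000, 0.0000, 3.1595]]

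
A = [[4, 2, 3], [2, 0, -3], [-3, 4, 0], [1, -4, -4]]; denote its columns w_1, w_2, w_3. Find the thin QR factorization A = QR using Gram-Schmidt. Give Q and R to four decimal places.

e_1 = w_1/‖w_1‖ = (4, 2, -3, 1)/5.4772 = (0.7303, 0.3651, -0.5477, 0.1826).
r_{12} = e_1·w_2 = -1.4606.
u_2 = w_2 + 1.4606·e_1 = (3.0667, 0.5333, 3.2000, -3.7333).
‖u_2‖ = 5.8195, so e_2 = (0.5270, 0.0916, 0.5499, -0.6415).
r_{13} = e_1·w_3 = 0.3651; r_{23} = e_2·w_3 = 3.8720.
u_3 = w_3 − 0.3651·e_1 − 3.8720·e_2 = (0.6929, -3.4882, -1.9291, -1.5827).
‖u_3‖ = 4.3444, so e_3 = (0.1595, -0.8029, -0.4440, -0.3643).

Q = [[0.7303, 0.5270, 0.1595], [0.3651, 0.0916, -0.8029], [-0.5477, 0.5499, -0.4440], [0.1826, -0.6415, -0.3643]], R = [[5.4772, -1.4606, 0.3651], [0.0000, 5.8195, 3.8720], [0.0000, 0.0000, 4.3444]]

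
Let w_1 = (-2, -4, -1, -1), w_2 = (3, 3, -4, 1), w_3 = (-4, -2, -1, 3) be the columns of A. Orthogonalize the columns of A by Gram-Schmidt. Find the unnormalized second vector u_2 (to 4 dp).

u_2 = (1.6364, 0.2727, -4.6818, 0.3182)

w_1 = (-2, -4, -1, -1); ‖w_1‖ = 4.6904, so q_1 = (-0.4264, -0.8528, -0.2132, -0.2132).
q_1·w_2 = (-0.4264)·3 + (-0.8528)·3 + (-0.2132)·(-4) + (-0.2132)·1 = -3.1980.
u_2 = w_2 + 3.1980·q_1 = (1.6364, 0.2727, -4.6818, 0.3182).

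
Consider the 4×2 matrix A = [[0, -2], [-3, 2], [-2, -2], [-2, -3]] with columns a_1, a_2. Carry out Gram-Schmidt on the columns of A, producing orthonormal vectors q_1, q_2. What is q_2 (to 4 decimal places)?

q_2 = (-0.4466, 0.6042, -0.3415, -0.5648)

q_1 = a_1/‖a_1‖ = (0, -3, -2, -2)/4.1231 = (0.0000, -0.7276, -0.4851, -0.4851).
r_{12} = q_1·a_2 = 0.9701.
u_2 = a_2 − 0.9701·q_1 = (-2.0000, 2.7059, -1.5294, -2.5294).
‖u_2‖ = 4.4787, so q_2 = (-0.4466, 0.6042, -0.3415, -0.5648).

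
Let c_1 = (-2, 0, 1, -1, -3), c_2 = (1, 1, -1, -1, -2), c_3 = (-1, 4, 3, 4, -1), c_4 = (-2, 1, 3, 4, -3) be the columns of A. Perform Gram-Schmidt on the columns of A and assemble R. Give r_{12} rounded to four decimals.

r_{12} = 1.0328

e_1 = c_1/‖c_1‖ = (-2, 0, 1, -1, -3)/3.8730 = (-0.5164, 0.0000, 0.2582, -0.2582, -0.7746).
r_{12} = e_1·c_2 = 1.0328.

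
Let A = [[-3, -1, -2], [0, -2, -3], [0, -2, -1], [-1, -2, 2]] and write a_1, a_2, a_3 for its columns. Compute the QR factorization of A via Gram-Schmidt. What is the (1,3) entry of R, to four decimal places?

r_{13} = 1.2649

e_1 = a_1/‖a_1‖ = (-3, 0, 0, -1)/3.1623 = (-0.9487, 0.0000, 0.0000, -0.3162).
r_{13} = e_1·a_3 = 1.2649.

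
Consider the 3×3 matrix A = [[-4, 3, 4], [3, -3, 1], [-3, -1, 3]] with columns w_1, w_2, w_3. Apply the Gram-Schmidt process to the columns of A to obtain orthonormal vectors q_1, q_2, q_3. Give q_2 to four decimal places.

w_1 = (-4, 3, -3); ‖w_1‖ = 5.8310, so q_1 = (-0.6860, 0.5145, -0.5145).
q_1·w_2 = (-0.6860)·3 + 0.5145·(-3) + (-0.5145)·(-1) = -3.0870.
u_2 = w_2 + 3.0870·q_1 = (0.8824, -1.4118, -2.5882).
‖u_2‖ = 3.0774, so q_2 = (0.2867, -0.4587, -0.8410).

q_2 = (0.2867, -0.4587, -0.8410)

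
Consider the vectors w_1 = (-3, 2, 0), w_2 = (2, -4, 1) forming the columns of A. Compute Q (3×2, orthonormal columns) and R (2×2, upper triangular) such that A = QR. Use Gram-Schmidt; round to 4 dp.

e_1 = w_1/‖w_1‖ = (-3, 2, 0)/3.6056 = (-0.8321, 0.5547, 0.0000).
r_{12} = e_1·w_2 = -3.8829.
u_2 = w_2 + 3.8829·e_1 = (-1.2308, -1.8462, 1.0000).
‖u_2‖ = 2.4337, so e_2 = (-0.5057, -0.7586, 0.4109).

Q = [[-0.8321, -0.5057], [0.5547, -0.7586], [0.0000, 0.4109]], R = [[3.6056, -3.8829], [0.0000, 2.4337]]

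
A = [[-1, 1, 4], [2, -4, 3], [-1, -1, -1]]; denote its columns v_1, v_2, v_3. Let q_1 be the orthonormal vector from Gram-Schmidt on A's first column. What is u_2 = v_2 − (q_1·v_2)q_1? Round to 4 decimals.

q_1 = v_1/‖v_1‖ = (-1, 2, -1)/2.4495 = (-0.4082, 0.8165, -0.4082).
r_{12} = q_1·v_2 = -3.2660.
u_2 = v_2 + 3.2660·q_1 = (-0.3333, -1.3333, -2.3333).

u_2 = (-0.3333, -1.3333, -2.3333)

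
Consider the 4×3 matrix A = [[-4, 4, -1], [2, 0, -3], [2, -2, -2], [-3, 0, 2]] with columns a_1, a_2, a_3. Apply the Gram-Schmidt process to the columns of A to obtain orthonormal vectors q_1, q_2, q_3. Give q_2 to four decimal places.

q_1 = a_1/‖a_1‖ = (-4, 2, 2, -3)/5.7446 = (-0.6963, 0.3482, 0.3482, -0.5222).
r_{12} = q_1·a_2 = -3.4816.
u_2 = a_2 + 3.4816·q_1 = (1.5758, 1.2121, -0.7879, -1.8182).
‖u_2‖ = 2.8069, so q_2 = (0.5614, 0.4318, -0.2807, -0.6478).

q_2 = (0.5614, 0.4318, -0.2807, -0.6478)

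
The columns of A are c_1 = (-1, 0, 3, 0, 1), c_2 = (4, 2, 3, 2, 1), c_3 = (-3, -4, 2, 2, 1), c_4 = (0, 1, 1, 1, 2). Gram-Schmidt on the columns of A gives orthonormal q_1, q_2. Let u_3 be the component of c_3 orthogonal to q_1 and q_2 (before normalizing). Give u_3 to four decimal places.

u_3 = (0.0473, -3.0592, -0.0858, 2.9408, 0.3047)

c_1 = (-1, 0, 3, 0, 1); ‖c_1‖ = 3.3166, so q_1 = (-0.3015, 0.0000, 0.9045, 0.0000, 0.3015).
q_1·c_2 = (-0.3015)·4 + 0.0000·2 + 0.9045·3 + 0.0000·2 + 0.3015·1 = 1.8091.
u_2 = c_2 − 1.8091·q_1 = (4.5455, 2.0000, 1.3636, 2.0000, 0.4545).
‖u_2‖ = 5.5432, so q_2 = (0.8200, 0.3608, 0.2460, 0.3608, 0.0820).
q_1·c_3 = (-0.3015)·(-3) + 0.0000·(-4) + 0.9045·2 + 0.0000·2 + 0.3015·1 = 3.0151; q_2·c_3 = 0.8200·(-3) + 0.3608·(-4) + 0.2460·2 + 0.3608·2 + 0.0820·1 = -2.6076.
u_3 = c_3 − 3.0151·q_1 + 2.6076·q_2 = (0.0473, -3.0592, -0.0858, 2.9408, 0.3047).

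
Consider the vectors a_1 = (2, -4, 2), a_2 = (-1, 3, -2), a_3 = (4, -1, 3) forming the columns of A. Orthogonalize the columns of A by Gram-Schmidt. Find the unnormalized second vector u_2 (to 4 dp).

q_1 = a_1/‖a_1‖ = (2, -4, 2)/4.8990 = (0.4082, -0.8165, 0.4082).
r_{12} = q_1·a_2 = -3.6742.
u_2 = a_2 + 3.6742·q_1 = (0.5000, 0.0000, -0.5000).

u_2 = (0.5000, 0.0000, -0.5000)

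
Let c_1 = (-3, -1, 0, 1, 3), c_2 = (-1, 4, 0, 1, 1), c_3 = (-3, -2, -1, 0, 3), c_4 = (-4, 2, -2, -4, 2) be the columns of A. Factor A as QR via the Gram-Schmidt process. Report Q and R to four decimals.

Q = [[-0.6708, -0.1277, -0.1153, -0.4463], [-0.2236, 0.9636, 0.0923, 0.1020], [0.0000, 0.0000, -0.7780, 0.5608], [0.2236, 0.1974, -0.5997, -0.6628], [0.6708, 0.1277, 0.1153, -0.1914]], R = [[4.4721, 0.6708, 4.4721, 2.6833], [0.0000, 4.3070, -1.1609, 1.9039], [0.0000, 0.0000, 1.2854, 4.8313], [0.0000, 0.0000, 0.0000, 3.1359]]

e_1 = c_1/‖c_1‖ = (-3, -1, 0, 1, 3)/4.4721 = (-0.6708, -0.2236, 0.0000, 0.2236, 0.6708).
r_{12} = e_1·c_2 = 0.6708.
u_2 = c_2 − 0.6708·e_1 = (-0.5500, 4.1500, 0.0000, 0.8500, 0.5500).
‖u_2‖ = 4.3070, so e_2 = (-0.1277, 0.9636, 0.0000, 0.1974, 0.1277).
r_{13} = e_1·c_3 = 4.4721; r_{23} = e_2·c_3 = -1.1609.
u_3 = c_3 − 4.4721·e_1 + 1.1609·e_2 = (-0.1482, 0.1186, -1.0000, -0.7709, 0.1482).
‖u_3‖ = 1.2854, so e_3 = (-0.1153, 0.0923, -0.7780, -0.5997, 0.1153).
r_{14} = e_1·c_4 = 2.6833; r_{24} = e_2·c_4 = 1.9039; r_{34} = e_3·c_4 = 4.8313.
u_4 = c_4 − 2.6833·e_1 − 1.9039·e_2 − 4.8313·e_3 = (-1.3997, 0.3197, 1.7586, -2.0783, -0.6003).
‖u_4‖ = 3.1359, so e_4 = (-0.4463, 0.1020, 0.5608, -0.6628, -0.1914).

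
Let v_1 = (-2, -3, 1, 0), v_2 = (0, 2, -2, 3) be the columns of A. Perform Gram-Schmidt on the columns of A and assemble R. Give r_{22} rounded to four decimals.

e_1 = v_1/‖v_1‖ = (-2, -3, 1, 0)/3.7417 = (-0.5345, -0.8018, 0.2673, 0.0000).
r_{12} = e_1·v_2 = -2.1381.
u_2 = v_2 + 2.1381·e_1 = (-1.1429, 0.2857, -1.4286, 3.0000).
r_{22} = ‖u_2‖ = 3.5254.

r_{22} = 3.5254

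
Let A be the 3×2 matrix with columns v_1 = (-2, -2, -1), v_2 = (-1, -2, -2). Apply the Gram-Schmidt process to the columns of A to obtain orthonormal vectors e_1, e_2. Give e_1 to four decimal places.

v_1 = (-2, -2, -1); ‖v_1‖ = 3.0000, so e_1 = (-0.6667, -0.6667, -0.3333).

e_1 = (-0.6667, -0.6667, -0.3333)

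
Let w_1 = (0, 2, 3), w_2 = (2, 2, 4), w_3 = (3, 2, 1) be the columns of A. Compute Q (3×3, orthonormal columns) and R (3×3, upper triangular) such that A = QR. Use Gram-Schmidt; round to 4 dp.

Q = [[0.0000, 0.9636, 0.2673], [0.5547, -0.2224, 0.8018], [0.8321, 0.1482, -0.5345]], R = [[3.6056, 4.4376, 1.9415], [0.0000, 2.0755, 2.5944], [0.0000, 0.0000, 1.8708]]

w_1 = (0, 2, 3); ‖w_1‖ = 3.6056, so e_1 = (0.0000, 0.5547, 0.8321).
e_1·w_2 = 0.0000·2 + 0.5547·2 + 0.8321·4 = 4.4376.
u_2 = w_2 − 4.4376·e_1 = (2.0000, -0.4615, 0.3077).
‖u_2‖ = 2.0755, so e_2 = (0.9636, -0.2224, 0.1482).
e_1·w_3 = 0.0000·3 + 0.5547·2 + 0.8321·1 = 1.9415; e_2·w_3 = 0.9636·3 + (-0.2224)·2 + 0.1482·1 = 2.5944.
u_3 = w_3 − 1.9415·e_1 − 2.5944·e_2 = (0.5000, 1.5000, -1.0000).
‖u_3‖ = 1.8708, so e_3 = (0.2673, 0.8018, -0.5345).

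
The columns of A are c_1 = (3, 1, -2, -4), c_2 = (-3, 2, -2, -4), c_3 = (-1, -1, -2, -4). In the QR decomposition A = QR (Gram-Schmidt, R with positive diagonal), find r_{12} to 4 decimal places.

c_1 = (3, 1, -2, -4); ‖c_1‖ = 5.4772, so e_1 = (0.5477, 0.1826, -0.3651, -0.7303).
r_{12} = e_1·c_2 = 2.3735.

r_{12} = 2.3735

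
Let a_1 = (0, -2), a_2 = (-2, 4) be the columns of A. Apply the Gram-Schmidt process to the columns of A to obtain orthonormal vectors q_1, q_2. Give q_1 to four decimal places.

q_1 = (0.0000, -1.0000)

a_1 = (0, -2); ‖a_1‖ = 2.0000, so q_1 = (0.0000, -1.0000).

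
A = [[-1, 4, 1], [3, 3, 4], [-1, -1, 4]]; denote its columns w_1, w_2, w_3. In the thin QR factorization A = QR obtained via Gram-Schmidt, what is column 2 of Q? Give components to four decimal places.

q_2 = (0.9535, 0.2860, -0.0953)

q_1 = w_1/‖w_1‖ = (-1, 3, -1)/3.3166 = (-0.3015, 0.9045, -0.3015).
r_{12} = q_1·w_2 = 1.8091.
u_2 = w_2 − 1.8091·q_1 = (4.5455, 1.3636, -0.4545).
‖u_2‖ = 4.7673, so q_2 = (0.9535, 0.2860, -0.0953).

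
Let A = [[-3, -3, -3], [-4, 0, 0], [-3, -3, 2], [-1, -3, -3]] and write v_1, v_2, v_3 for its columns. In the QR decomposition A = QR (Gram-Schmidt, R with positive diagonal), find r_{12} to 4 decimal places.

q_1 = v_1/‖v_1‖ = (-3, -4, -3, -1)/5.9161 = (-0.5071, -0.6761, -0.5071, -0.1690).
r_{12} = q_1·v_2 = 3.5496.

r_{12} = 3.5496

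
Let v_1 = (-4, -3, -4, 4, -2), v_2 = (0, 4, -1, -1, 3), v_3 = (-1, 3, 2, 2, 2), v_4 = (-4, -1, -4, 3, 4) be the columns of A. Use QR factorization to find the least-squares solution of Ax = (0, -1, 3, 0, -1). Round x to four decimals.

x = (-0.2832, -0.7805, 0.4258, 0.0016)

v_1 = (-4, -3, -4, 4, -2); ‖v_1‖ = 7.8102, so q_1 = (-0.5121, -0.3841, -0.5121, 0.5121, -0.2561).
q_1·v_2 = (-0.5121)·0 + (-0.3841)·4 + (-0.5121)·(-1) + 0.5121·(-1) + (-0.2561)·3 = -2.3047.
u_2 = v_2 + 2.3047·q_1 = (-1.1803, 3.1148, -2.1803, 0.1803, 2.4098).
‖u_2‖ = 4.6571, so q_2 = (-0.2534, 0.6688, -0.4682, 0.0387, 0.5175).
q_1·v_3 = (-0.5121)·(-1) + (-0.3841)·3 + (-0.5121)·2 + 0.5121·2 + (-0.2561)·2 = -1.1523; q_2·v_3 = (-0.2534)·(-1) + 0.6688·3 + (-0.4682)·2 + 0.0387·2 + 0.5175·2 = 2.4359.
u_3 = v_3 + 1.1523·q_1 − 2.4359·q_2 = (-0.9728, 0.9282, 2.5503, 2.4958, 0.4444).
‖u_3‖ = 3.8391, so q_3 = (-0.2534, 0.2418, 0.6643, 0.6501, 0.1158).
q_1·v_4 = (-0.5121)·(-4) + (-0.3841)·(-1) + (-0.5121)·(-4) + 0.5121·3 + (-0.2561)·4 = 4.9934; q_2·v_4 = (-0.2534)·(-4) + 0.6688·(-1) + (-0.4682)·(-4) + 0.0387·3 + 0.5175·4 = 4.4036; q_3·v_4 = (-0.2534)·(-4) + 0.2418·(-1) + 0.6643·(-4) + 0.6501·3 + 0.1158·4 = 0.5280.
u_4 = v_4 − 4.9934·q_1 − 4.4036·q_2 − 0.5280·q_3 = (-0.1927, -2.1549, 0.2683, -0.0712, 2.9389).
‖u_4‖ = 3.6599, so q_4 = (-0.0527, -0.5888, 0.0733, -0.0194, 0.8030).
Qᵀb = (-0.8963, -2.5908, 1.6353, 0.0057).
Back-substitute: x_4 = 0.0057/3.6599 = 0.0016.
x_3 = (1.6353 − 0.5280·0.0016)/3.8391 = 0.4258.
x_2 = (-2.5908 − 2.4359·0.4258 − 4.4036·0.0016)/4.6571 = -0.7805.
x_1 = (-0.8963 + 2.3047·(-0.7805) + 1.1523·0.4258 − 4.9934·0.0016)/7.8102 = -0.2832.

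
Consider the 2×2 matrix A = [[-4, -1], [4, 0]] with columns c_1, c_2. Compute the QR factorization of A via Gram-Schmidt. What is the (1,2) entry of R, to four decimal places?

r_{12} = 0.7071

c_1 = (-4, 4); ‖c_1‖ = 5.6569, so e_1 = (-0.7071, 0.7071).
r_{12} = e_1·c_2 = 0.7071.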